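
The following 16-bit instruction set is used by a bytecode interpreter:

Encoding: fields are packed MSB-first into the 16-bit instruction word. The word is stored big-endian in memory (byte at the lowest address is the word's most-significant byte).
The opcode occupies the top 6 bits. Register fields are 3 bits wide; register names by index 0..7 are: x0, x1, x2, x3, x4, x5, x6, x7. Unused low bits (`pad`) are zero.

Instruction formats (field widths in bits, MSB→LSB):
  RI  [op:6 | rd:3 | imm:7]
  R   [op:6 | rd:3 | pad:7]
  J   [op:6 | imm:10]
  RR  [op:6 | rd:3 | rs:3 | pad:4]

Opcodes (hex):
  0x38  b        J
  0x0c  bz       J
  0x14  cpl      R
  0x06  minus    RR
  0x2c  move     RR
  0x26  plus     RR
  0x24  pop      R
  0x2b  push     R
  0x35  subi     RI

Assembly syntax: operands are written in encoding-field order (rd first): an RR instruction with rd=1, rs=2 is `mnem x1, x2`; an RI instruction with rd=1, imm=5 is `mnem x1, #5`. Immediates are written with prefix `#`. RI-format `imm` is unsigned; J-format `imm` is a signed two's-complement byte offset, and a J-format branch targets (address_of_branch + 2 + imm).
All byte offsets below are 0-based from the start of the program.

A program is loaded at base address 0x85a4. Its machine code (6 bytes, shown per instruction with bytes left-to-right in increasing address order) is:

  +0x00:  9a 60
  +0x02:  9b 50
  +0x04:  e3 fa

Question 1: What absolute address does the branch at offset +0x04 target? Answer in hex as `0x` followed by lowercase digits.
+0x04: e3 fa ⇒ word 0xe3fa (big)
  top 6b → 0x38 → b [J]
  [9:0] imm=1018 (s10→-6) = #-6
  target = base 0x85a4 + off 0x04 + 2 + imm -6 = 0x85a4

0x85a4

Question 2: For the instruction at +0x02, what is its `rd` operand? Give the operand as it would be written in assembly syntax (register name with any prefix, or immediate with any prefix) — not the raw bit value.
x6

off 0x02: read 9b 50 as big → 0x9b50
  op=0x9b50>>10=0x26 ⇒ plus (RR)
  rd: (w>>7)&0x7=0x6 → x6
  rs: (w>>4)&0x7=0x5 → x5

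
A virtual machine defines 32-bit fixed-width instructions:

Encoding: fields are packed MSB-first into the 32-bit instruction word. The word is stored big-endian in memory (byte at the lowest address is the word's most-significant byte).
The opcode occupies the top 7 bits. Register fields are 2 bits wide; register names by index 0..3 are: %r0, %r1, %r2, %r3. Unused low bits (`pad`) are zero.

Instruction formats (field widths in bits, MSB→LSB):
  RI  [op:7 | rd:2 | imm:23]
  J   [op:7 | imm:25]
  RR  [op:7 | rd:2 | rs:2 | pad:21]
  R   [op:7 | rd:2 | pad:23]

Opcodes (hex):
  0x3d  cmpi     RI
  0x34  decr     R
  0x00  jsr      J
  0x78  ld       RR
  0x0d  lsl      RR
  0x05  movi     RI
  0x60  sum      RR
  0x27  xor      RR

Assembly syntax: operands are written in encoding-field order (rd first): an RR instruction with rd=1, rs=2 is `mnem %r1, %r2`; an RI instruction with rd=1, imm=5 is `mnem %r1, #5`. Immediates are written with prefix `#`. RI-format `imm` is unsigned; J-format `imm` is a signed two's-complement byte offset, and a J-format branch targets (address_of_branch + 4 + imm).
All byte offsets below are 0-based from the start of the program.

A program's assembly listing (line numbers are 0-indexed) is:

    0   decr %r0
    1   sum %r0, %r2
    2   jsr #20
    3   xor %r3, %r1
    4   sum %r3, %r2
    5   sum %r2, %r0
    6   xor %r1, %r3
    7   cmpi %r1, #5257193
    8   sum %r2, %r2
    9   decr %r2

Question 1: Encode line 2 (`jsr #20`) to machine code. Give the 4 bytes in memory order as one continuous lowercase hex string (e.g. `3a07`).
00000014

L2: jsr op=0x0:7|imm=20:25 ⇒ 0x00000014 ⇒ big 00 00 00 14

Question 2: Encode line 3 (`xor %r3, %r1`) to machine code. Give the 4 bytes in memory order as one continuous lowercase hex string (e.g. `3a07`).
4fa00000

L3: xor op=0x27:7|rd=3:2|rs=1:2|pad=0:21 ⇒ 0x4fa00000 ⇒ big 4f a0 00 00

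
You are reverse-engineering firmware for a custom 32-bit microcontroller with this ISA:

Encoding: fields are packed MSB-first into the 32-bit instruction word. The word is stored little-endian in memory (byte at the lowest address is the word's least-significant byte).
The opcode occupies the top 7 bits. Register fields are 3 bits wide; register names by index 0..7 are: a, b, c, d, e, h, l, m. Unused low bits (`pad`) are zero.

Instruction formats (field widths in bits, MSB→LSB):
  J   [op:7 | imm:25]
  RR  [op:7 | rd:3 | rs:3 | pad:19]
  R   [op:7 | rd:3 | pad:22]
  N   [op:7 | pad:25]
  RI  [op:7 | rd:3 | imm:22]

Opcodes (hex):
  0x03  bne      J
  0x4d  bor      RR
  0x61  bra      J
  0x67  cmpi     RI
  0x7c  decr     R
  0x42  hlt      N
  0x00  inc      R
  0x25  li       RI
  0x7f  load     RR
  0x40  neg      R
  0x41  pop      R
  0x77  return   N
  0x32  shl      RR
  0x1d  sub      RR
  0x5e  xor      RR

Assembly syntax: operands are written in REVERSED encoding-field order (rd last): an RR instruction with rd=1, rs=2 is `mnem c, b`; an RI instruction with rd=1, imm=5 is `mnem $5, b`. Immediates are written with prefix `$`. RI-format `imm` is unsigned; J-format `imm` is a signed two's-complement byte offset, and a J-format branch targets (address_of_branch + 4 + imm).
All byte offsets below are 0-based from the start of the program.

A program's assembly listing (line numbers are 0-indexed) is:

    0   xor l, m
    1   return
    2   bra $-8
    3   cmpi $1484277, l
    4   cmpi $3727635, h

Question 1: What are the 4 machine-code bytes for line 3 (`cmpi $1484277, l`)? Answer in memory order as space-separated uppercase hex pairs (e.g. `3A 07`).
line 3 (cmpi): pack op=0x67:7|rd=6:3|imm=1484277:22 = 0xcf96a5f5; little→ f5 a5 96 cf

F5 A5 96 CF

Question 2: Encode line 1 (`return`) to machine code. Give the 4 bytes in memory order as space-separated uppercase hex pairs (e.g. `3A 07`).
00 00 00 EE

line 1 (return): pack op=0x77:7|pad=0:25 = 0xee000000; little→ 00 00 00 ee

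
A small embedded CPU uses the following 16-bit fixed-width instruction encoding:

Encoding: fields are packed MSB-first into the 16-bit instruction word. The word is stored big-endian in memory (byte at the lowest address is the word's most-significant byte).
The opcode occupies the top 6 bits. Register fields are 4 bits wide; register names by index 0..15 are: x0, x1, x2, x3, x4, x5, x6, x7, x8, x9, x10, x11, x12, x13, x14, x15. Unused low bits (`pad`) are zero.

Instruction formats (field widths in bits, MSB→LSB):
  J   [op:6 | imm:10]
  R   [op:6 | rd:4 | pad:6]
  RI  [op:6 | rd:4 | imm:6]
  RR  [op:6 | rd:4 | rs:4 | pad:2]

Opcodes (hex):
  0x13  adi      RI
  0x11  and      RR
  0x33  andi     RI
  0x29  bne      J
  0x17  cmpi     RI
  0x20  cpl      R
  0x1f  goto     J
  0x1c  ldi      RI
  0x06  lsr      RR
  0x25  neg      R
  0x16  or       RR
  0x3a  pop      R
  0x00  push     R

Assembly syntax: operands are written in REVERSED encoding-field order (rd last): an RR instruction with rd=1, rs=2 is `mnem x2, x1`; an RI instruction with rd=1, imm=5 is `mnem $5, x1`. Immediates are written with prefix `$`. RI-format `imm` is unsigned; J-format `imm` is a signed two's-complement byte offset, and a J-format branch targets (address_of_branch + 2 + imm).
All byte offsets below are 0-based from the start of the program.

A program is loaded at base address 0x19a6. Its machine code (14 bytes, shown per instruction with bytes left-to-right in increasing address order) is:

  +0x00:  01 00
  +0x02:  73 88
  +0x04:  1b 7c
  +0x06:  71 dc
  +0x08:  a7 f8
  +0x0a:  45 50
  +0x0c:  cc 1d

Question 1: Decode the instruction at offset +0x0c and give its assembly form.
andi $29, x0

off 0x0c: read cc 1d as big → 0xcc1d
  top 6b → 0x33 → andi [RI]
  rd@[9:6]=0x0 ⇒ x0
  imm@[5:0]=0x1d ⇒ $29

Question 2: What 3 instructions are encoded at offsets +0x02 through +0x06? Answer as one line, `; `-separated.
ldi $8, x14; lsr x15, x13; ldi $28, x7

off 0x02: read 73 88 as big → 0x7388
  op=0x7388>>10=0x1c ⇒ ldi (RI)
  [9:6] rd=14 = x14
  [5:0] imm=8 = $8
off 0x04: read 1b 7c as big → 0x1b7c
  op=0x1b7c>>10=0x6 ⇒ lsr (RR)
  [9:6] rd=13 = x13
  [5:2] rs=15 = x15
off 0x06: read 71 dc as big → 0x71dc
  op=0x71dc>>10=0x1c ⇒ ldi (RI)
  [9:6] rd=7 = x7
  [5:0] imm=28 = $28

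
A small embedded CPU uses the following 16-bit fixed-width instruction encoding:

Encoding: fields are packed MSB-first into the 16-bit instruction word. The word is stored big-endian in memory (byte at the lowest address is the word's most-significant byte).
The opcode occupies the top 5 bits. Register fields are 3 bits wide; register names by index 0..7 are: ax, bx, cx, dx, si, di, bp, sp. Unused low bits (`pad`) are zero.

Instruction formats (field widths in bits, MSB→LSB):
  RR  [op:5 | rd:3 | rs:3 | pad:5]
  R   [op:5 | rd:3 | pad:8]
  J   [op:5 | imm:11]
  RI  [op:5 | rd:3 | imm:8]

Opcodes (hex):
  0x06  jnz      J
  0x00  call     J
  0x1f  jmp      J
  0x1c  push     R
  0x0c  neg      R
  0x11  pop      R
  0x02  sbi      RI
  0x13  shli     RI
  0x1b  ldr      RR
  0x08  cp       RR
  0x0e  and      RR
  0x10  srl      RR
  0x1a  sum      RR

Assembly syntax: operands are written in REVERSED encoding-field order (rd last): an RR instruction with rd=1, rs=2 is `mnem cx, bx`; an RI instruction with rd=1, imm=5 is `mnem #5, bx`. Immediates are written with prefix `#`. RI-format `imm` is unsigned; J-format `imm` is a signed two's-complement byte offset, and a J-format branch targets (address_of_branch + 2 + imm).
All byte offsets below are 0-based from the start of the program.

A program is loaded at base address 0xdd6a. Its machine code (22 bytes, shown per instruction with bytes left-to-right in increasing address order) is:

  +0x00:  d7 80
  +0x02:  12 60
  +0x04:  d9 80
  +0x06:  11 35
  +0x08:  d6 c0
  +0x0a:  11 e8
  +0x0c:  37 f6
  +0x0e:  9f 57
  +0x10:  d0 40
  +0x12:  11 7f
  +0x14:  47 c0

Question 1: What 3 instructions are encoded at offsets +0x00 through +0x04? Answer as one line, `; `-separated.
sum si, sp; sbi #96, cx; ldr si, bx

[00] d7 80 → 0xd780
  opcode bits[15:11]=0x1a: sum/RR
  rd@[10:8]=0x7 ⇒ sp
  rs@[7:5]=0x4 ⇒ si
[02] 12 60 → 0x1260
  opcode bits[15:11]=0x2: sbi/RI
  rd@[10:8]=0x2 ⇒ cx
  imm@[7:0]=0x60 ⇒ #96
[04] d9 80 → 0xd980
  opcode bits[15:11]=0x1b: ldr/RR
  rd@[10:8]=0x1 ⇒ bx
  rs@[7:5]=0x4 ⇒ si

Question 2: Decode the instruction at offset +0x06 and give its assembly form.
sbi #53, bx

[06] 11 35 → 0x1135
  opcode bits[15:11]=0x2: sbi/RI
  rd@[10:8]=0x1 ⇒ bx
  imm@[7:0]=0x35 ⇒ #53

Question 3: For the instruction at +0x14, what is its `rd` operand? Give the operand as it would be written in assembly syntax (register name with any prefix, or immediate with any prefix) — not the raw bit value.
@+14  big-endian(47 c0) = 0x47c0
  opcode bits[15:11]=0x8: cp/RR
  rd@[10:8]=0x7 ⇒ sp
  rs@[7:5]=0x6 ⇒ bp

sp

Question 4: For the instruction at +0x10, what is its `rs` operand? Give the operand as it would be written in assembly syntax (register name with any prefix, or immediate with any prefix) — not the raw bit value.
cx

@+10  big-endian(d0 40) = 0xd040
  top 5b → 0x1a → sum [RR]
  rd@[10:8]=0x0 ⇒ ax
  rs@[7:5]=0x2 ⇒ cx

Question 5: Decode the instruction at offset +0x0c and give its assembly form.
jnz #-10

@+0c  big-endian(37 f6) = 0x37f6
  op=0x37f6>>11=0x6 ⇒ jnz (J)
  imm@[10:0]=0x7f6 (s11→-10) ⇒ #-10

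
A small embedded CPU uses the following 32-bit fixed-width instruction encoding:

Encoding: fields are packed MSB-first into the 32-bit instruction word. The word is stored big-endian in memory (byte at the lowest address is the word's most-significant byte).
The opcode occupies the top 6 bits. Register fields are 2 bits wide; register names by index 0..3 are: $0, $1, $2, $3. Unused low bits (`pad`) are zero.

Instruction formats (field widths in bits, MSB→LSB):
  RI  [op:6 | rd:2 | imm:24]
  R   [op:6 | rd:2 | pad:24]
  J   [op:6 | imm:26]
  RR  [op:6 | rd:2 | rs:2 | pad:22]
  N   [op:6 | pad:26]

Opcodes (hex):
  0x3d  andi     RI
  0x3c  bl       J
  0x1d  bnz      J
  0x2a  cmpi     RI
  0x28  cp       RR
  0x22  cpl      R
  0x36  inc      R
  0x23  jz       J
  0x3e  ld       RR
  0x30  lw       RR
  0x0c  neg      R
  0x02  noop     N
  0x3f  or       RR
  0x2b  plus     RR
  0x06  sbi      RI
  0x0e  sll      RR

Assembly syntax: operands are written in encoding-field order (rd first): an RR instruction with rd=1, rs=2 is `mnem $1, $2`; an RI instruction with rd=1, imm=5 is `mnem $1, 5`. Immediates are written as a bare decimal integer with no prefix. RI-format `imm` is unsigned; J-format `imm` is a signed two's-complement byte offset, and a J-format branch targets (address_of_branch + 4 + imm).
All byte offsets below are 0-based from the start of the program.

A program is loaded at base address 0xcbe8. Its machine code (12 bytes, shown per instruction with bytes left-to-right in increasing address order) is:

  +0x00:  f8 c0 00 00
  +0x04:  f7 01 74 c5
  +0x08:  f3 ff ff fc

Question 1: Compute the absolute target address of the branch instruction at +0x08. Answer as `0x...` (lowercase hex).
[08] f3 ff ff fc → 0xf3fffffc
  top 6b → 0x3c → bl [J]
  imm@[25:0]=0x3fffffc (s26→-4) ⇒ -4
  target = base 0xcbe8 + off 0x08 + 4 + imm -4 = 0xcbf0

0xcbf0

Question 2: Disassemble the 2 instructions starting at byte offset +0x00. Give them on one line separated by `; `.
[00] f8 c0 00 00 → 0xf8c00000
  top 6b → 0x3e → ld [RR]
  [25:24] rd=0 = $0
  [23:22] rs=3 = $3
[04] f7 01 74 c5 → 0xf70174c5
  top 6b → 0x3d → andi [RI]
  [25:24] rd=3 = $3
  [23:0] imm=95429 = 95429

ld $0, $3; andi $3, 95429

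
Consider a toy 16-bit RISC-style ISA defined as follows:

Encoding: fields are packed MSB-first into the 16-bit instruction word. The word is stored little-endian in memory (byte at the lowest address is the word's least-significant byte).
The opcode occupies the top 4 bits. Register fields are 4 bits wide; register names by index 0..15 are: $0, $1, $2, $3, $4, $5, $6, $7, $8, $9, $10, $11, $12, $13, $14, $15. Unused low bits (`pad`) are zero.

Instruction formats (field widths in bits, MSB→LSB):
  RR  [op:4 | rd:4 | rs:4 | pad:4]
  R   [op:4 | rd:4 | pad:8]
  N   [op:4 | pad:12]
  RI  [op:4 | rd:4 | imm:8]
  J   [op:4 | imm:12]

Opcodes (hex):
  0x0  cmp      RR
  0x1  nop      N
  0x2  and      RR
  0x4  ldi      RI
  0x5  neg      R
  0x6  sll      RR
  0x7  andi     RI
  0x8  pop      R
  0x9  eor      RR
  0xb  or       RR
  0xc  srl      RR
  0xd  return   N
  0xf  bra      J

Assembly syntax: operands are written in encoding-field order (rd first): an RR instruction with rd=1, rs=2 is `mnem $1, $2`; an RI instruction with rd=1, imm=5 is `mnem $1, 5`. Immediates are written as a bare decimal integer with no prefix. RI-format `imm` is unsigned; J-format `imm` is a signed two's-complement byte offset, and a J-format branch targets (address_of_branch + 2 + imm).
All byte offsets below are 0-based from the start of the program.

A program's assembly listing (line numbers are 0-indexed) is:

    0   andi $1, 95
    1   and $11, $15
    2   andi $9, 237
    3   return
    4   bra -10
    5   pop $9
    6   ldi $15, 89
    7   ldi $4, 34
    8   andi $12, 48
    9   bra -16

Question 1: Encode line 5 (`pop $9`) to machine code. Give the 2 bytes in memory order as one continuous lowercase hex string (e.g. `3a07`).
0089

L5: pop op=0x8:4|rd=9:4|pad=0:8 ⇒ 0x8900 ⇒ little 00 89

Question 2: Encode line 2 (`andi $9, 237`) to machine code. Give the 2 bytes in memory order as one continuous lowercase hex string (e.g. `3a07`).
L2: andi op=0x7:4|rd=9:4|imm=237:8 ⇒ 0x79ed ⇒ little ed 79

ed79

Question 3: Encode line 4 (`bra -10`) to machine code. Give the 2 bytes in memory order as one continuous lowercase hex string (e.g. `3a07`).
4. bra fields op=0xf:4|imm=-10:12 → word fff6h → f6 ff

f6ff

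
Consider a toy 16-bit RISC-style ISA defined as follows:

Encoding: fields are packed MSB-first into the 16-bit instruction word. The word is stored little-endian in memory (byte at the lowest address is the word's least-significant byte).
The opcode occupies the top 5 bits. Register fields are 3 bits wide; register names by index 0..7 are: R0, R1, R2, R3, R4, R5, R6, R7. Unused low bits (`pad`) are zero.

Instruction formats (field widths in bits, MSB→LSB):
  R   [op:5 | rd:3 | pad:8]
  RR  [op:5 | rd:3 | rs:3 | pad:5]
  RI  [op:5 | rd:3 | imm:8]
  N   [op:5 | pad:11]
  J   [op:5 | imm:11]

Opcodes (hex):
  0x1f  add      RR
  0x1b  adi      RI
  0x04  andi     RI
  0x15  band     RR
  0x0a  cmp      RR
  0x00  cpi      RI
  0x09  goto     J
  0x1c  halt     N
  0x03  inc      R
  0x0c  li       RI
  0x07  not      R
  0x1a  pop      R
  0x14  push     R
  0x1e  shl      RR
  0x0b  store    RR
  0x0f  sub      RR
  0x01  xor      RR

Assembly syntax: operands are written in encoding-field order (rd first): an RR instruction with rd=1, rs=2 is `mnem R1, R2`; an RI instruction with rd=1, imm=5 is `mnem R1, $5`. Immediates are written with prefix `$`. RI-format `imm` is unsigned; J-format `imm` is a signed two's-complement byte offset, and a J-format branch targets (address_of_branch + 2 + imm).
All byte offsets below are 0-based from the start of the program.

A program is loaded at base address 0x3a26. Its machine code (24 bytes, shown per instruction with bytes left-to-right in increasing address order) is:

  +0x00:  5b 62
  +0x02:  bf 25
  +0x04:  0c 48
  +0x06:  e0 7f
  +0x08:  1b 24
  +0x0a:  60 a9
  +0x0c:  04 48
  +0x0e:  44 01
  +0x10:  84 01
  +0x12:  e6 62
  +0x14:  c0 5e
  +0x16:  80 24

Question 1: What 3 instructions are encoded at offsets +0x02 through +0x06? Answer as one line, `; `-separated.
andi R5, $191; goto $12; sub R7, R7

[02] bf 25 → 0x25bf
  op=0x25bf>>11=0x4 ⇒ andi (RI)
  rd: (w>>8)&0x7=0x5 → R5
  imm: (w>>0)&0xff=0xbf → $191
[04] 0c 48 → 0x480c
  op=0x480c>>11=0x9 ⇒ goto (J)
  imm: (w>>0)&0x7ff=0xc → $12
[06] e0 7f → 0x7fe0
  op=0x7fe0>>11=0xf ⇒ sub (RR)
  rd: (w>>8)&0x7=0x7 → R7
  rs: (w>>5)&0x7=0x7 → R7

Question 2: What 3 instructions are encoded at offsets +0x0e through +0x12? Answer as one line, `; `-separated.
cpi R1, $68; cpi R1, $132; li R2, $230

[0e] 44 01 → 0x0144
  opcode bits[15:11]=0x0: cpi/RI
  rd: (w>>8)&0x7=0x1 → R1
  imm: (w>>0)&0xff=0x44 → $68
[10] 84 01 → 0x0184
  opcode bits[15:11]=0x0: cpi/RI
  rd: (w>>8)&0x7=0x1 → R1
  imm: (w>>0)&0xff=0x84 → $132
[12] e6 62 → 0x62e6
  opcode bits[15:11]=0xc: li/RI
  rd: (w>>8)&0x7=0x2 → R2
  imm: (w>>0)&0xff=0xe6 → $230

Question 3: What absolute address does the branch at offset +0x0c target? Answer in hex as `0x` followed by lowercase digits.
0x3a38

+0x0c: 04 48 ⇒ word 0x4804 (little)
  opcode bits[15:11]=0x9: goto/J
  imm@[10:0]=0x4 ⇒ $4
  target = base 0x3a26 + off 0x0c + 2 + imm 4 = 0x3a38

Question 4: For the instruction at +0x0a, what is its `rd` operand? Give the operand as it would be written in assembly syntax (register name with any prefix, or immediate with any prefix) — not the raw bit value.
[0a] 60 a9 → 0xa960
  op=0xa960>>11=0x15 ⇒ band (RR)
  rd: (w>>8)&0x7=0x1 → R1
  rs: (w>>5)&0x7=0x3 → R3

R1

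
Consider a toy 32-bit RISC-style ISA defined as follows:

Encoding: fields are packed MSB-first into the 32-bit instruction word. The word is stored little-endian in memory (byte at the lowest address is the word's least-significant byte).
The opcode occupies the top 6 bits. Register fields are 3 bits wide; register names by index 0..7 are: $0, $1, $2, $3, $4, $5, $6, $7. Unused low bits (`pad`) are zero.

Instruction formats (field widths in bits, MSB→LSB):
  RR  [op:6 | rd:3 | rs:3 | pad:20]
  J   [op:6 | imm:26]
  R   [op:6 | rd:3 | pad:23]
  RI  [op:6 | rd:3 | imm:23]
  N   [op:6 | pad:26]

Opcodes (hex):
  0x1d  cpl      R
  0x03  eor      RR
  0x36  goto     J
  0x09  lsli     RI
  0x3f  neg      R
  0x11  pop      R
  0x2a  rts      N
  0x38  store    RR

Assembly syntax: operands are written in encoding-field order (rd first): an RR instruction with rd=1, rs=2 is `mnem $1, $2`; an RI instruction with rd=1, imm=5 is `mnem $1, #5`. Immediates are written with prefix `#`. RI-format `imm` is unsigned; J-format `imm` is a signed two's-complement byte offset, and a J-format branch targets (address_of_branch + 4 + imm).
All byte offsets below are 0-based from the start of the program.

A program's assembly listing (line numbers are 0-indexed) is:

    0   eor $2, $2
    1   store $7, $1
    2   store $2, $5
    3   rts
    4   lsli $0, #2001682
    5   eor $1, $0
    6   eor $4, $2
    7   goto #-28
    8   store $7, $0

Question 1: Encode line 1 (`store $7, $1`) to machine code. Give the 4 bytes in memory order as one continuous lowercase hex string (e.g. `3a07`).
line 1 (store): pack op=0x38:6|rd=7:3|rs=1:3|pad=0:20 = 0xe3900000; little→ 00 00 90 e3

000090e3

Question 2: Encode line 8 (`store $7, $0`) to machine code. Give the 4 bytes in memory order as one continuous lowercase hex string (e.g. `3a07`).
000080e3

L8: store op=0x38:6|rd=7:3|rs=0:3|pad=0:20 ⇒ 0xe3800000 ⇒ little 00 00 80 e3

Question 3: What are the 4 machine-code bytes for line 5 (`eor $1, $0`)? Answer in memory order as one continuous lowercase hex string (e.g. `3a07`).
L5: eor op=0x3:6|rd=1:3|rs=0:3|pad=0:20 ⇒ 0x0c800000 ⇒ little 00 00 80 0c

0000800c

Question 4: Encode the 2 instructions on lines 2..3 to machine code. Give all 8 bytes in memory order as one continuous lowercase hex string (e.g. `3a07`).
line 2 (store): pack op=0x38:6|rd=2:3|rs=5:3|pad=0:20 = 0xe1500000; little→ 00 00 50 e1
line 3 (rts): pack op=0x2a:6|pad=0:26 = 0xa8000000; little→ 00 00 00 a8

000050e1000000a8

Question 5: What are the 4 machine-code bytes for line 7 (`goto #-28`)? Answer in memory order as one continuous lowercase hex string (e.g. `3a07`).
7. goto fields op=0x36:6|imm=-28:26 → word dbffffe4h → e4 ff ff db

e4ffffdb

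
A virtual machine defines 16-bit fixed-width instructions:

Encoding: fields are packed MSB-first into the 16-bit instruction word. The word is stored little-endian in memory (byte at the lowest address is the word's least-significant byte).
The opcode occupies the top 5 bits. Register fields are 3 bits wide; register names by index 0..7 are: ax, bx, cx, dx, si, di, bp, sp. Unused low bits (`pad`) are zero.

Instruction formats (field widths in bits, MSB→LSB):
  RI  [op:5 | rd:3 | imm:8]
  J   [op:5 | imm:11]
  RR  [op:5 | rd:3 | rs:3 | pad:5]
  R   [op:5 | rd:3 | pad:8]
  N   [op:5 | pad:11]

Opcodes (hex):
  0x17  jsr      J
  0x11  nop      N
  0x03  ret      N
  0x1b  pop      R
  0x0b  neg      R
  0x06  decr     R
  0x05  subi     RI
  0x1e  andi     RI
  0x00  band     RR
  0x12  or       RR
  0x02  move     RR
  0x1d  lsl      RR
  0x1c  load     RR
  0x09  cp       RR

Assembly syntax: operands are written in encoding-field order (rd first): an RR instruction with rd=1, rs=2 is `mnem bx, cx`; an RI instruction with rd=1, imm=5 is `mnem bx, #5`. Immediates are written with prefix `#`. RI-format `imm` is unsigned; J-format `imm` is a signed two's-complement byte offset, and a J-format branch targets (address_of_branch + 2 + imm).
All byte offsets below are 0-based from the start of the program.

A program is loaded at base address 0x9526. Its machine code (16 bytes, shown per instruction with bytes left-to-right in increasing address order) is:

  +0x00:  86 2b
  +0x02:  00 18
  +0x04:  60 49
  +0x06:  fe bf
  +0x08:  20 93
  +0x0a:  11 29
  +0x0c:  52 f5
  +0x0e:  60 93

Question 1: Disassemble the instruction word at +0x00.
subi dx, #134

+0x00: 86 2b ⇒ word 0x2b86 (little)
  opcode bits[15:11]=0x5: subi/RI
  rd@[10:8]=0x3 ⇒ dx
  imm@[7:0]=0x86 ⇒ #134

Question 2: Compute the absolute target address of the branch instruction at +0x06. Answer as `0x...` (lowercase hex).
0x952c

@+06  little-endian(fe bf) = 0xbffe
  top 5b → 0x17 → jsr [J]
  [10:0] imm=2046 (s11→-2) = #-2
  target = base 0x9526 + off 0x06 + 2 + imm -2 = 0x952c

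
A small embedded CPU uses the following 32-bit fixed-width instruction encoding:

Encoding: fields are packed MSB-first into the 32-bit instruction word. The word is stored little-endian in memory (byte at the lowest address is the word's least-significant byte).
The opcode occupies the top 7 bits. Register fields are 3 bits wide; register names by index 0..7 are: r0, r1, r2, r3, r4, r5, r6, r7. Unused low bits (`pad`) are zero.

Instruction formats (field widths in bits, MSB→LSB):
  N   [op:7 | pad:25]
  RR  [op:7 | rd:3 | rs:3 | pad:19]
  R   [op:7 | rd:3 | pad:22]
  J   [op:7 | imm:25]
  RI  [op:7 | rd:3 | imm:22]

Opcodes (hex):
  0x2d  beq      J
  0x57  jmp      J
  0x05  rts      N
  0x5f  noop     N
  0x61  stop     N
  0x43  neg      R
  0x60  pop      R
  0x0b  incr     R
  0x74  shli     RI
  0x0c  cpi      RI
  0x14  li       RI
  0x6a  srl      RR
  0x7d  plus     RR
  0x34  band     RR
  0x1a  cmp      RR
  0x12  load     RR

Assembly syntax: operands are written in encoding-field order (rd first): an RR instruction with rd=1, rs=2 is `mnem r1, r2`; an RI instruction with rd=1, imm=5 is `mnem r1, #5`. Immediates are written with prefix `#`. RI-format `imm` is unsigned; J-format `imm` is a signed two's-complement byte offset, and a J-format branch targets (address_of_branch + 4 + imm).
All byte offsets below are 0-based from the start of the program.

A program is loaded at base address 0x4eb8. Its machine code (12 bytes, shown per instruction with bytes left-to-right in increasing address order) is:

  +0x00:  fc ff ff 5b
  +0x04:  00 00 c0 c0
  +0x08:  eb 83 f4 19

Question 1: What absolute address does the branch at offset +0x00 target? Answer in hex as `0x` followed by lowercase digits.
0x4eb8

[00] fc ff ff 5b → 0x5bfffffc
  top 7b → 0x2d → beq [J]
  imm@[24:0]=0x1fffffc (s25→-4) ⇒ #-4
  target = base 0x4eb8 + off 0x00 + 4 + imm -4 = 0x4eb8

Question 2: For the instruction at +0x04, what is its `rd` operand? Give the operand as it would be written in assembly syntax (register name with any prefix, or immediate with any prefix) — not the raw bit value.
@+04  little-endian(00 00 c0 c0) = 0xc0c00000
  opcode bits[31:25]=0x60: pop/R
  rd: (w>>22)&0x7=0x3 → r3

r3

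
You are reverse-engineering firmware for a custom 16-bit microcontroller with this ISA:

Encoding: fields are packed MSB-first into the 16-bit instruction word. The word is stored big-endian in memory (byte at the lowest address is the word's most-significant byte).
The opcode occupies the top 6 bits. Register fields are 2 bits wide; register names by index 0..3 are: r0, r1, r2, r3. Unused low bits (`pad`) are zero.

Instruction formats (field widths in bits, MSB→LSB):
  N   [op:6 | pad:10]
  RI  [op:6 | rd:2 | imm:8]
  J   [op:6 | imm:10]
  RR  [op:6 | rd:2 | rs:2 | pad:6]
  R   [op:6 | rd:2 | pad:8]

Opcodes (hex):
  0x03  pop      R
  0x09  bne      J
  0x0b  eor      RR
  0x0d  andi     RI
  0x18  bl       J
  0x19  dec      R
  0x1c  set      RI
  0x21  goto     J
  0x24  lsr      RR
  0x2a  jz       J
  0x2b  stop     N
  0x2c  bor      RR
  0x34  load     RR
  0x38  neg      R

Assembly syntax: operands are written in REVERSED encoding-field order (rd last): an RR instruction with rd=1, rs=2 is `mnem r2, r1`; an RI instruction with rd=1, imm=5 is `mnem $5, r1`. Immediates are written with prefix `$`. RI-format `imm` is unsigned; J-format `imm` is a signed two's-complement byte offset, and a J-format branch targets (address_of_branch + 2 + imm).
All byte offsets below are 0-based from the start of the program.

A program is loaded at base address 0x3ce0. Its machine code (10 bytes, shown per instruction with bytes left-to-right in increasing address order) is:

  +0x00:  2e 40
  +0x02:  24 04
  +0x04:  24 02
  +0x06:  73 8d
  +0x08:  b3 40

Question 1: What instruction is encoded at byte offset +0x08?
off 0x08: read b3 40 as big → 0xb340
  op=0xb340>>10=0x2c ⇒ bor (RR)
  [9:8] rd=3 = r3
  [7:6] rs=1 = r1

bor r1, r3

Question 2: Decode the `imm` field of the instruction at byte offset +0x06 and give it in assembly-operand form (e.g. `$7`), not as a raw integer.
off 0x06: read 73 8d as big → 0x738d
  opcode bits[15:10]=0x1c: set/RI
  [9:8] rd=3 = r3
  [7:0] imm=141 = $141

$141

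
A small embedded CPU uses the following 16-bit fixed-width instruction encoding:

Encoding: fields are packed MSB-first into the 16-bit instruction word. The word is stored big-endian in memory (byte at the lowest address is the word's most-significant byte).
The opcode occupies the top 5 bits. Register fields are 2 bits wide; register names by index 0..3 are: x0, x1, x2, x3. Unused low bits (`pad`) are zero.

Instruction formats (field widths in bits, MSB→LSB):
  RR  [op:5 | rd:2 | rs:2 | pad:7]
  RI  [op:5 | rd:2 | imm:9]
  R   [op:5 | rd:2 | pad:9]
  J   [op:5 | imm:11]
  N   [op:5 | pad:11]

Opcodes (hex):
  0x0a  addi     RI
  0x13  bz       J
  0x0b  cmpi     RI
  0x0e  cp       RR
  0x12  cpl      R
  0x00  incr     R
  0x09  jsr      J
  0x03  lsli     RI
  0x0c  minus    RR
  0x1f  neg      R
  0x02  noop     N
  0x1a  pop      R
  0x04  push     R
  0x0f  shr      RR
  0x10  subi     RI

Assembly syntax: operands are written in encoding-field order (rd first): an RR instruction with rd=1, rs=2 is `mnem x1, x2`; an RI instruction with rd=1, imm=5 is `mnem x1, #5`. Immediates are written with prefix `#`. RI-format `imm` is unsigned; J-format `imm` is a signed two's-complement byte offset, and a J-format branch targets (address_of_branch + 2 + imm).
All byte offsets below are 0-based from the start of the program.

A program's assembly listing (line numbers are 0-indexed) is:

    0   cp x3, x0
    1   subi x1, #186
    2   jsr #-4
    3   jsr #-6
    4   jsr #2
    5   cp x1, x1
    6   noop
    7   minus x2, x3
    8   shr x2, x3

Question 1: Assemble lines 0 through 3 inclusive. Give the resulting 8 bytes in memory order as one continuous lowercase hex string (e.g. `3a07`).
760082ba4ffc4ffa

line 0 (cp): pack op=0xe:5|rd=3:2|rs=0:2|pad=0:7 = 0x7600; big→ 76 00
line 1 (subi): pack op=0x10:5|rd=1:2|imm=186:9 = 0x82ba; big→ 82 ba
line 2 (jsr): pack op=0x9:5|imm=-4:11 = 0x4ffc; big→ 4f fc
line 3 (jsr): pack op=0x9:5|imm=-6:11 = 0x4ffa; big→ 4f fa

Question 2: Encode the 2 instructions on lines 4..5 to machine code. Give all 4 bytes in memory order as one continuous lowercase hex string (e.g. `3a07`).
L4: jsr op=0x9:5|imm=2:11 ⇒ 0x4802 ⇒ big 48 02
L5: cp op=0xe:5|rd=1:2|rs=1:2|pad=0:7 ⇒ 0x7280 ⇒ big 72 80

48027280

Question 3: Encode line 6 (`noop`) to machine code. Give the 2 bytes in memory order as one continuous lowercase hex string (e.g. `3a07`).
L6: noop op=0x2:5|pad=0:11 ⇒ 0x1000 ⇒ big 10 00

1000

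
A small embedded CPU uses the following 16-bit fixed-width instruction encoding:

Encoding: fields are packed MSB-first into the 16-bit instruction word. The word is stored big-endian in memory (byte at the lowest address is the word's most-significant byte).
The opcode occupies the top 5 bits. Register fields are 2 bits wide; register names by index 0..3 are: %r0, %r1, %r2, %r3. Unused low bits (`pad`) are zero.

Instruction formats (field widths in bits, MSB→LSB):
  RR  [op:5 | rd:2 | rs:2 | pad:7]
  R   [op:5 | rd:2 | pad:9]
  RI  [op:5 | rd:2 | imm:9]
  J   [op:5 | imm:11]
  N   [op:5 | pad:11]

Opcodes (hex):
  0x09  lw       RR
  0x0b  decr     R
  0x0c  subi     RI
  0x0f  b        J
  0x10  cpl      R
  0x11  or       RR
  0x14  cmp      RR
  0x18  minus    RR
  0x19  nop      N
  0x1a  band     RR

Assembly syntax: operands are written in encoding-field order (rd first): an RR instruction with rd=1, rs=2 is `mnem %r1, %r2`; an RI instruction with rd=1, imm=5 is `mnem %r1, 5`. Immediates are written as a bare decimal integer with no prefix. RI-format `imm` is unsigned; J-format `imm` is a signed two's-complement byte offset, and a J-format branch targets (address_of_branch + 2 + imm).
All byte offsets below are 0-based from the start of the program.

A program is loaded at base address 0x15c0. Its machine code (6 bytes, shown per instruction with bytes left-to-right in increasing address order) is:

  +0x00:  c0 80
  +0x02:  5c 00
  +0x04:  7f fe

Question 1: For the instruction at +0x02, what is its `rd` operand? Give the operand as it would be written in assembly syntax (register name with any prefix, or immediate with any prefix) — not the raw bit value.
%r2

off 0x02: read 5c 00 as big → 0x5c00
  op=0x5c00>>11=0xb ⇒ decr (R)
  rd@[10:9]=0x2 ⇒ %r2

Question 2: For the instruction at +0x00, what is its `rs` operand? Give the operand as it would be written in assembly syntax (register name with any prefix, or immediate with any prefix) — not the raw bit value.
%r1

@+00  big-endian(c0 80) = 0xc080
  top 5b → 0x18 → minus [RR]
  [10:9] rd=0 = %r0
  [8:7] rs=1 = %r1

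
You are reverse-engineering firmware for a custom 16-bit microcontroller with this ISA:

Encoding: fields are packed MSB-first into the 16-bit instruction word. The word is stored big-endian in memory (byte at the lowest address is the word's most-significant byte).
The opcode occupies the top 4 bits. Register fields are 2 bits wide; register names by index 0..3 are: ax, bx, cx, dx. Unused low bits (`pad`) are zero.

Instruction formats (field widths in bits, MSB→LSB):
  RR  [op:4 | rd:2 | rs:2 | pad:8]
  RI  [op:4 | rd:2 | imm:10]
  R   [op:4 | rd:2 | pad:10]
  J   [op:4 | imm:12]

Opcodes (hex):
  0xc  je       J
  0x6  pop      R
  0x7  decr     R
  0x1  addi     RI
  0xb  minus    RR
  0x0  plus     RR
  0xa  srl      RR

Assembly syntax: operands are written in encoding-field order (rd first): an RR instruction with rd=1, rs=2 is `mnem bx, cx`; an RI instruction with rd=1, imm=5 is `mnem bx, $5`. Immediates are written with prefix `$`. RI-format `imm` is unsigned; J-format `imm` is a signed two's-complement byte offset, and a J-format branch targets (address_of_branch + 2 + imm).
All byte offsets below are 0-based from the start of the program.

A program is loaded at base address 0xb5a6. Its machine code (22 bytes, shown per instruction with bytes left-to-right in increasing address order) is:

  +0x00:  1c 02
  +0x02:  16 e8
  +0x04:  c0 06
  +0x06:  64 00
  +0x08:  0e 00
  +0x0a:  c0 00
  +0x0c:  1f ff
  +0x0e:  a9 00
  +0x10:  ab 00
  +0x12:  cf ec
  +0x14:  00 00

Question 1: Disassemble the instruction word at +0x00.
off 0x00: read 1c 02 as big → 0x1c02
  opcode bits[15:12]=0x1: addi/RI
  [11:10] rd=3 = dx
  [9:0] imm=2 = $2

addi dx, $2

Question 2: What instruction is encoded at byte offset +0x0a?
je $0

off 0x0a: read c0 00 as big → 0xc000
  opcode bits[15:12]=0xc: je/J
  imm: (w>>0)&0xfff=0x0 → $0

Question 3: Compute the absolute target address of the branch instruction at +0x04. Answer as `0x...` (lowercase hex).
0xb5b2

+0x04: c0 06 ⇒ word 0xc006 (big)
  top 4b → 0xc → je [J]
  [11:0] imm=6 = $6
  target = base 0xb5a6 + off 0x04 + 2 + imm 6 = 0xb5b2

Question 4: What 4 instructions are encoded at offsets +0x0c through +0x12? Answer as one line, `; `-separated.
off 0x0c: read 1f ff as big → 0x1fff
  top 4b → 0x1 → addi [RI]
  rd@[11:10]=0x3 ⇒ dx
  imm@[9:0]=0x3ff ⇒ $1023
off 0x0e: read a9 00 as big → 0xa900
  top 4b → 0xa → srl [RR]
  rd@[11:10]=0x2 ⇒ cx
  rs@[9:8]=0x1 ⇒ bx
off 0x10: read ab 00 as big → 0xab00
  top 4b → 0xa → srl [RR]
  rd@[11:10]=0x2 ⇒ cx
  rs@[9:8]=0x3 ⇒ dx
off 0x12: read cf ec as big → 0xcfec
  top 4b → 0xc → je [J]
  imm@[11:0]=0xfec (s12→-20) ⇒ $-20

addi dx, $1023; srl cx, bx; srl cx, dx; je $-20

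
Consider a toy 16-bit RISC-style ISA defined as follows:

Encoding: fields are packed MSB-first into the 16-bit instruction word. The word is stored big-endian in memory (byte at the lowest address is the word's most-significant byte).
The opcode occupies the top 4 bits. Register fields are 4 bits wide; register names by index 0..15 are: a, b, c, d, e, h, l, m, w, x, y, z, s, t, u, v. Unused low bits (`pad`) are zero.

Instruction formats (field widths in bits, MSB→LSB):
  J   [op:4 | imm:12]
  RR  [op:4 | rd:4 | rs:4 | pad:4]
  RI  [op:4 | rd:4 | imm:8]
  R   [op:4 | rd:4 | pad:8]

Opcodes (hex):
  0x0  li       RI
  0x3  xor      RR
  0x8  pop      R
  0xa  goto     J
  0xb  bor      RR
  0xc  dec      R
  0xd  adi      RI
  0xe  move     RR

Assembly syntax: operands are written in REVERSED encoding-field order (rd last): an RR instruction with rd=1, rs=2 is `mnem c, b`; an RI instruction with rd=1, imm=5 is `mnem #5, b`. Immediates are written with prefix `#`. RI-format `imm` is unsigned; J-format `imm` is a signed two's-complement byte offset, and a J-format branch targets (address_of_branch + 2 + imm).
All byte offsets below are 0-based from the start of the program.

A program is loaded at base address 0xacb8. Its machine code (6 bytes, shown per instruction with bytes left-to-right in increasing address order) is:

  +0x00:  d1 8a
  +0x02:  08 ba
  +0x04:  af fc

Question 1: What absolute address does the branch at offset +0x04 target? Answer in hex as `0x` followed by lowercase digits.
+0x04: af fc ⇒ word 0xaffc (big)
  op=0xaffc>>12=0xa ⇒ goto (J)
  imm@[11:0]=0xffc (s12→-4) ⇒ #-4
  target = base 0xacb8 + off 0x04 + 2 + imm -4 = 0xacba

0xacba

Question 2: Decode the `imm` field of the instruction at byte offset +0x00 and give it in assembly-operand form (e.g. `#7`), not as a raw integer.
@+00  big-endian(d1 8a) = 0xd18a
  top 4b → 0xd → adi [RI]
  [11:8] rd=1 = b
  [7:0] imm=138 = #138

#138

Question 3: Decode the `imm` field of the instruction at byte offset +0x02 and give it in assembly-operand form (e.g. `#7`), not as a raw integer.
#186

[02] 08 ba → 0x08ba
  top 4b → 0x0 → li [RI]
  rd: (w>>8)&0xf=0x8 → w
  imm: (w>>0)&0xff=0xba → #186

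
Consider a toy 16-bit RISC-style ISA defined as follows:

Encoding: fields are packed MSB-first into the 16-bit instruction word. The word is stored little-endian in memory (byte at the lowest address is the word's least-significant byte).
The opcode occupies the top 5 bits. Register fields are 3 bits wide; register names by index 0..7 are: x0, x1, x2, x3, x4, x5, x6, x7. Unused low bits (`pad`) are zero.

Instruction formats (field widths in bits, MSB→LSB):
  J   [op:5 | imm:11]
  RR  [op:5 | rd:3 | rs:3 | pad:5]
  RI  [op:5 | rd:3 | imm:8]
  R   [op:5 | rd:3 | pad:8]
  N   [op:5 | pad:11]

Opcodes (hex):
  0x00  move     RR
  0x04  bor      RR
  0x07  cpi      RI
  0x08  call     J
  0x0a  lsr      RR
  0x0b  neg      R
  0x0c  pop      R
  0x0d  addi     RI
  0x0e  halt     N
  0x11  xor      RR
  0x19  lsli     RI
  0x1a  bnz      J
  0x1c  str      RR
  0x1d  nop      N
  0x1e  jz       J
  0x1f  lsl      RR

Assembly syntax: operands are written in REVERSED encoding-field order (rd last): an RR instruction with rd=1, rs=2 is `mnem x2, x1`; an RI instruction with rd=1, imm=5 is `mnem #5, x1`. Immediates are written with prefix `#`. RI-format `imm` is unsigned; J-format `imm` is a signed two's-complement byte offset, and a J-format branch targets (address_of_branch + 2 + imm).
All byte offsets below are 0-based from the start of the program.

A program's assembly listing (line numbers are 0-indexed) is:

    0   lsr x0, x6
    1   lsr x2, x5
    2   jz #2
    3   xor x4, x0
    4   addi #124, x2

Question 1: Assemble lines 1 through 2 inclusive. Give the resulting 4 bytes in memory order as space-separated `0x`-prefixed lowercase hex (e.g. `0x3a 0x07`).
1. lsr fields op=0xa:5|rd=5:3|rs=2:3|pad=0:5 → word 5540h → 40 55
2. jz fields op=0x1e:5|imm=2:11 → word f002h → 02 f0

0x40 0x55 0x02 0xf0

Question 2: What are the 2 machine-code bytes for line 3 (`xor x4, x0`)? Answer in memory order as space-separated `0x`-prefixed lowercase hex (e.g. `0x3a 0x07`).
3. xor fields op=0x11:5|rd=0:3|rs=4:3|pad=0:5 → word 8880h → 80 88

0x80 0x88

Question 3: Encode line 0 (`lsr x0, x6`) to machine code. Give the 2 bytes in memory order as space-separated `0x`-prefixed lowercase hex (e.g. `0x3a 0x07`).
line 0 (lsr): pack op=0xa:5|rd=6:3|rs=0:3|pad=0:5 = 0x5600; little→ 00 56

0x00 0x56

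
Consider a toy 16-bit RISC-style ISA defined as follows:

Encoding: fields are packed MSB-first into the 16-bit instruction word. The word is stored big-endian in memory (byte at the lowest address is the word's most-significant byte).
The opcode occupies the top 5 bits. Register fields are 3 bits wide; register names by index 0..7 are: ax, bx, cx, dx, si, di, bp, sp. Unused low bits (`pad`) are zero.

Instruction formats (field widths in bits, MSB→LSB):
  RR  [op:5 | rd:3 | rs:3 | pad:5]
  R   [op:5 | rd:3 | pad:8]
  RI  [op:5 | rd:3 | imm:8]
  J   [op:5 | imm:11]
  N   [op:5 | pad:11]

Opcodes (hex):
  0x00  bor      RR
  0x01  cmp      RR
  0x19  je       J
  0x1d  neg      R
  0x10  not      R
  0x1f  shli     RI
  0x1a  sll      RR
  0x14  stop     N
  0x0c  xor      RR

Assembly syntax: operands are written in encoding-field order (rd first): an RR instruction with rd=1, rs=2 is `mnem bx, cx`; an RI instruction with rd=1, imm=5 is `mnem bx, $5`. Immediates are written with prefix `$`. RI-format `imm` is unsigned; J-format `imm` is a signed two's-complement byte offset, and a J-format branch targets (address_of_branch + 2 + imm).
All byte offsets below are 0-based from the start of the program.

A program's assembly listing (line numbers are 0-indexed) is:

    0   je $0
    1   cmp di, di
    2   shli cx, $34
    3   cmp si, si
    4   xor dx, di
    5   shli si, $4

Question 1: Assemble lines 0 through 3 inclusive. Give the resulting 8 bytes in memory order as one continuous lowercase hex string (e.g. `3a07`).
c8000da0fa220c80

line 0 (je): pack op=0x19:5|imm=0:11 = 0xc800; big→ c8 00
line 1 (cmp): pack op=0x1:5|rd=5:3|rs=5:3|pad=0:5 = 0x0da0; big→ 0d a0
line 2 (shli): pack op=0x1f:5|rd=2:3|imm=34:8 = 0xfa22; big→ fa 22
line 3 (cmp): pack op=0x1:5|rd=4:3|rs=4:3|pad=0:5 = 0x0c80; big→ 0c 80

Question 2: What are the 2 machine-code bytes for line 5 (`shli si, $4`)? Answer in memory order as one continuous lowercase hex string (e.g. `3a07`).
5. shli fields op=0x1f:5|rd=4:3|imm=4:8 → word fc04h → fc 04

fc04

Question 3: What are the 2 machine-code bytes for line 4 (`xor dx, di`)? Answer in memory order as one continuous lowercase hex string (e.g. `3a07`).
63a0

L4: xor op=0xc:5|rd=3:3|rs=5:3|pad=0:5 ⇒ 0x63a0 ⇒ big 63 a0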